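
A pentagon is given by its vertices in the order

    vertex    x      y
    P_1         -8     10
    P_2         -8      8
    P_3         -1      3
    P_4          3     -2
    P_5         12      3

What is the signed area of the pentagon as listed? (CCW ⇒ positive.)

Apply the shoelace (surveyor's) formula: 2A = Σ (x_i·y_{i+1} − x_{i+1}·y_i), indices taken mod 5.
Cross-terms: 16, -16, -7, 33, 144  ⇒  Σ = 170
Signed area = Σ/2 = 85 (positive ⇒ counter-clockwise traversal).

85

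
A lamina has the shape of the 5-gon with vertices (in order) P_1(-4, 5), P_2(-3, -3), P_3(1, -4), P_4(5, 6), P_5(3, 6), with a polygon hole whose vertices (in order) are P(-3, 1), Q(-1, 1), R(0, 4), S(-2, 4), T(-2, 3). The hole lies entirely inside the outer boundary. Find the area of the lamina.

Outer boundary:
Σ = (27) + (15) + (26) + (12) + (39) = 119
Area = |Σ|/2 = 59.5.
Hole:
Apply the surveyor's formula: 2A = Σ (x_i·y_{i+1} − x_{i+1}·y_i), indices taken mod 5.
Cross-terms: -2, -4, 8, 2, 7  ⇒  Σ = 11
Area = |Σ|/2 = 5.5.
Net area = 59.5 − 5.5 = 54.

54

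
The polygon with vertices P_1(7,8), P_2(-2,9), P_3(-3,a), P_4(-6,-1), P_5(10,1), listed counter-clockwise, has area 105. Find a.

The doubled signed area Σ (x_i y_{i+1} − x_{i+1} y_i) is linear in a.
With a=0 it equals 186; the coefficient of a is 4 (from the two edges through P_3).
So 4·a + 186 = 2·105 = 210 ⇒ a = 6.

6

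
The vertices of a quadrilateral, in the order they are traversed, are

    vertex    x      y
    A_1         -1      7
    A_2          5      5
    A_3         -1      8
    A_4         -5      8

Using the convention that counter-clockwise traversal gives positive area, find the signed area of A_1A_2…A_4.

5

Apply the surveyor's formula: 2A = Σ (x_i·y_{i+1} − x_{i+1}·y_i), indices taken mod 4.
Σ = (-40) + (45) + (32) + (-27) = 10
Signed area = Σ/2 = 5 (positive ⇒ counter-clockwise traversal).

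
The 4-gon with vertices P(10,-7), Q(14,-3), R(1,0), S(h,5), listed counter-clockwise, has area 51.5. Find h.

Write out the shoelace sum; only the two edges meeting at S involve h:
2·Area = [(1·5 − h·0) + (h·(-7) − 10·5)] + 71
       = -7·h + 26 = 103
⇒ h = -11.

-11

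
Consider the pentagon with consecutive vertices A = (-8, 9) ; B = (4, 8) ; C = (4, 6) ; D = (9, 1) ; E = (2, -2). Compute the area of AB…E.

88

Apply Gauss's area formula: 2A = Σ (x_i·y_{i+1} − x_{i+1}·y_i), indices taken mod 5.
A→B: (-8)(8) − (4)(9) = -100
B→C: (4)(6) − (4)(8) = -8
C→D: (4)(1) − (9)(6) = -50
D→E: (9)(-2) − (2)(1) = -20
E→A: (2)(9) − (-8)(-2) = 2
Σ = -176
Area = |Σ|/2 = 88.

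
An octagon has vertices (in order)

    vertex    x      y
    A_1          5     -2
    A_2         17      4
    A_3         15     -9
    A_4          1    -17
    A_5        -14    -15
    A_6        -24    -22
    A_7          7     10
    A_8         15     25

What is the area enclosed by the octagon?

463

Apply Gauss's area formula: 2A = Σ (x_i·y_{i+1} − x_{i+1}·y_i), indices taken mod 8.
A_1→A_2: (5)(4) − (17)(-2) = 54
A_2→A_3: (17)(-9) − (15)(4) = -213
A_3→A_4: (15)(-17) − (1)(-9) = -246
A_4→A_5: (1)(-15) − (-14)(-17) = -253
A_5→A_6: (-14)(-22) − (-24)(-15) = -52
A_6→A_7: (-24)(10) − (7)(-22) = -86
A_7→A_8: (7)(25) − (15)(10) = 25
A_8→A_1: (15)(-2) − (5)(25) = -155
Σ = -926
Area = |Σ|/2 = 463.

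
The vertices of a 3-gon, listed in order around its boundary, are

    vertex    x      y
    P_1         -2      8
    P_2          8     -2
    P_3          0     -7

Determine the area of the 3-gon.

65

Apply the surveyor's formula: 2A = Σ (x_i·y_{i+1} − x_{i+1}·y_i), indices taken mod 3.
P_1→P_2: (-2)(-2) − (8)(8) = -60
P_2→P_3: (8)(-7) − (0)(-2) = -56
P_3→P_1: (0)(8) − (-2)(-7) = -14
Σ = -130
Area = |Σ|/2 = 65.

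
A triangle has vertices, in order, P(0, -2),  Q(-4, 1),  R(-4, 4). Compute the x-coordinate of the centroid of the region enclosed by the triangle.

Apply the shoelace formula. First the cross-terms c_i = x_i·y_{i+1} − x_{i+1}·y_i:
  -8, -12, 8  ⇒  2A = -12, A = -6.
Then Σ (x_i + x_{i+1})·c_i = 96, so x̄ = 96 / (6·(-6)) = -8/3.

-8/3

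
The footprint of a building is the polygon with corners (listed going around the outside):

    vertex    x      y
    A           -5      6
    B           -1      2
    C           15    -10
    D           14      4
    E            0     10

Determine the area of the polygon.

Σ = (-4) + (-20) + (200) + (140) + (50) = 366
Area = |Σ|/2 = 183.

183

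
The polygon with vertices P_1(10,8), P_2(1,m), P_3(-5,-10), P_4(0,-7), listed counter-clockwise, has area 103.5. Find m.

8

The doubled signed area Σ (x_i y_{i+1} − x_{i+1} y_i) is linear in m.
With m=0 it equals 87; the coefficient of m is 15 (from the two edges through P_2).
So 15·m + 87 = 2·103.5 = 207 ⇒ m = 8.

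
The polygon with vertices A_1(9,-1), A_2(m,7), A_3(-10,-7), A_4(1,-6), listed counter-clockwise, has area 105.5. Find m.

Write out the shoelace sum; only the two edges meeting at A_2 involve m:
2·Area = [(9·7 − m·(-1)) + (m·(-7) − (-10)·7)] + 120
       = -6·m + 253 = 211
⇒ m = 7.

7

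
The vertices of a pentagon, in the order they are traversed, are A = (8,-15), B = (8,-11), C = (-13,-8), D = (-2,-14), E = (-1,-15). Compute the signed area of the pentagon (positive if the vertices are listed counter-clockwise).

71

Apply the surveyor's formula: 2A = Σ (x_i·y_{i+1} − x_{i+1}·y_i), indices taken mod 5.
Σ = (32) + (-207) + (166) + (16) + (135) = 142
Signed area = Σ/2 = 71 (positive ⇒ counter-clockwise traversal).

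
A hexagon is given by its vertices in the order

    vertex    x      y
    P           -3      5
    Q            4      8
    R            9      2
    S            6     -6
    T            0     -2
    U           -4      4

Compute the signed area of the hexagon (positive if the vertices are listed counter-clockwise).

Apply the shoelace (surveyor's) formula: 2A = Σ (x_i·y_{i+1} − x_{i+1}·y_i), indices taken mod 6.
Cross-terms: -44, -64, -66, -12, -8, -8  ⇒  Σ = -202
Signed area = Σ/2 = -101 (negative ⇒ clockwise traversal).

-101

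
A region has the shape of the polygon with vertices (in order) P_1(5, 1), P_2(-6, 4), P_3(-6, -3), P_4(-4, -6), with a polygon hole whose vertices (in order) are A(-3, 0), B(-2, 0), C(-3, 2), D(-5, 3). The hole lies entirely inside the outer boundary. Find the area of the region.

56

Outer boundary:
Apply Gauss's area formula: 2A = Σ (x_i·y_{i+1} − x_{i+1}·y_i), indices taken mod 4.
Σ = (26) + (42) + (24) + (26) = 118
Area = |Σ|/2 = 59.
Hole:
A→B: (-3)(0) − (-2)(0) = 0
B→C: (-2)(2) − (-3)(0) = -4
C→D: (-3)(3) − (-5)(2) = 1
D→A: (-5)(0) − (-3)(3) = 9
Σ = 6
Area = |Σ|/2 = 3.
Net area = 59 − 3 = 56.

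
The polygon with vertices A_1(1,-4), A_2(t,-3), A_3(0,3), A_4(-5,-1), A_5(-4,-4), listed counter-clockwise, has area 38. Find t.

Write out the shoelace sum; only the two edges meeting at A_2 involve t:
2·Area = [(1·(-3) − t·(-4)) + (t·3 − 0·(-3))] + 51
       = 7·t + 48 = 76
⇒ t = 4.

4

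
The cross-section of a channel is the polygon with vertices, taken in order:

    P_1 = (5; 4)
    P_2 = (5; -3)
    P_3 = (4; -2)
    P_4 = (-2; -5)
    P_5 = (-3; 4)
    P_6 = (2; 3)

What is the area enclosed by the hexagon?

Cross-terms: -35, 2, -24, -23, -17, -7  ⇒  Σ = -104
Area = |Σ|/2 = 52.

52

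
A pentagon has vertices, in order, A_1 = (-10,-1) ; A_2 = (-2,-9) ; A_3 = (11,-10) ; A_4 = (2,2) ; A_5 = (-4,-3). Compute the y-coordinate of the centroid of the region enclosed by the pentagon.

-5

Apply Gauss's area formula. First the cross-terms c_i = x_i·y_{i+1} − x_{i+1}·y_i:
  88, 119, 42, 2, -26  ⇒  2A = 225, A = 112.5.
Then Σ (y_i + y_{i+1})·c_i = -3375, so ȳ = -3375 / (6·112.5) = -5.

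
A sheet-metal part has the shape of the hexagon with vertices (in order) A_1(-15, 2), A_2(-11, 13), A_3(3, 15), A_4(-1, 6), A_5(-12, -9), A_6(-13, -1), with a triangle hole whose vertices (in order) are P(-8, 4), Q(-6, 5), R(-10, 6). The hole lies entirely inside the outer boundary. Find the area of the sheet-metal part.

Outer boundary:
Apply Gauss's area formula: 2A = Σ (x_i·y_{i+1} − x_{i+1}·y_i), indices taken mod 6.
Cross-terms: -173, -204, 33, 81, -105, -41  ⇒  Σ = -409
Area = |Σ|/2 = 204.5.
Hole:
Cross-terms: -16, 14, 8  ⇒  Σ = 6
Area = |Σ|/2 = 3.
Net area = 204.5 − 3 = 201.5.

201.5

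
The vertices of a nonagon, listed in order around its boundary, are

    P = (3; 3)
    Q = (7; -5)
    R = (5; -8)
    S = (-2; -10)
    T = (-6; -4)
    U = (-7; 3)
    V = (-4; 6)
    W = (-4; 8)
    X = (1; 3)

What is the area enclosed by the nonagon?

P→Q: (3)(-5) − (7)(3) = -36
Q→R: (7)(-8) − (5)(-5) = -31
R→S: (5)(-10) − (-2)(-8) = -66
S→T: (-2)(-4) − (-6)(-10) = -52
T→U: (-6)(3) − (-7)(-4) = -46
U→V: (-7)(6) − (-4)(3) = -30
V→W: (-4)(8) − (-4)(6) = -8
W→X: (-4)(3) − (1)(8) = -20
X→P: (1)(3) − (3)(3) = -6
Σ = -295
Area = |Σ|/2 = 147.5.

147.5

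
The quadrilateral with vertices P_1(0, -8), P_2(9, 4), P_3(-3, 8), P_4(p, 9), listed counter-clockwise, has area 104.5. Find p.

Write out the shoelace sum; only the two edges meeting at P_4 involve p:
2·Area = [((-3)·9 − p·8) + (p·(-8) − 0·9)] + 156
       = -16·p + 129 = 209
⇒ p = -5.

-5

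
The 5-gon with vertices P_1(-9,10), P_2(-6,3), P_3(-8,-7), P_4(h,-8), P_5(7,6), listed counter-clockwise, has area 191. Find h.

3

Write out the shoelace sum; only the two edges meeting at P_4 involve h:
2·Area = [((-8)·(-8) − h·(-7)) + (h·6 − 7·(-8))] + 223
       = 13·h + 343 = 382
⇒ h = 3.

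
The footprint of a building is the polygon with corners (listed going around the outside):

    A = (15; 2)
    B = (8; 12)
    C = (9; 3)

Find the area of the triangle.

26.5

Apply the shoelace formula: 2A = Σ (x_i·y_{i+1} − x_{i+1}·y_i), indices taken mod 3.
Σ = (164) + (-84) + (-27) = 53
Area = |Σ|/2 = 26.5.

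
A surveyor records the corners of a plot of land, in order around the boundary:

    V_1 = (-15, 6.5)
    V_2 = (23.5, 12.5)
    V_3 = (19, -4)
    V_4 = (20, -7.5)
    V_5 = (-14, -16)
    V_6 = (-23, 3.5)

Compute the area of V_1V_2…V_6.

Apply Gauss's area formula: 2A = Σ (x_i·y_{i+1} − x_{i+1}·y_i), indices taken mod 6.
Σ = (-340.25) + (-331.5) + (-62.5) + (-425) + (-417) + (-97) = -1673.25
Area = |Σ|/2 = 836.625.

836.625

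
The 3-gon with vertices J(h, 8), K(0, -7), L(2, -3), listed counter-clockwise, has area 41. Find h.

Write out the shoelace sum; only the two edges meeting at J involve h:
2·Area = [(2·8 − h·(-3)) + (h·(-7) − 0·8)] + 14
       = -4·h + 30 = 82
⇒ h = -13.

-13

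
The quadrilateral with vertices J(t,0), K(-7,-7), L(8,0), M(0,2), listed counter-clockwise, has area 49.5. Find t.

-3

Write out the shoelace sum; only the two edges meeting at J involve t:
2·Area = [(0·0 − t·2) + (t·(-7) − (-7)·0)] + 72
       = -9·t + 72 = 99
⇒ t = -3.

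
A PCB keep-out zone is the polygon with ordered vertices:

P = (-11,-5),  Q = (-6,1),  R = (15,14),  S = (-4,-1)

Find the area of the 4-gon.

Cross-terms: -41, -99, 41, 9  ⇒  Σ = -90
Area = |Σ|/2 = 45.

45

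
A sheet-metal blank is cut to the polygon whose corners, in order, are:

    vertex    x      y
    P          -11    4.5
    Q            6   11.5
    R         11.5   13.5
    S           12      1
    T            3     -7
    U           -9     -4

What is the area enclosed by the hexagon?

Cross-terms: -153.5, -51.25, -150.5, -87, -75, -84.5  ⇒  Σ = -601.75
Area = |Σ|/2 = 300.875.

300.875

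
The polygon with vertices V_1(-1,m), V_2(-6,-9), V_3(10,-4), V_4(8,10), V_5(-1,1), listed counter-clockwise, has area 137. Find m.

0

Write out the shoelace sum; only the two edges meeting at V_1 involve m:
2·Area = [((-1)·m − (-1)·1) + ((-1)·(-9) − (-6)·m)] + 264
       = 5·m + 274 = 274
⇒ m = 0.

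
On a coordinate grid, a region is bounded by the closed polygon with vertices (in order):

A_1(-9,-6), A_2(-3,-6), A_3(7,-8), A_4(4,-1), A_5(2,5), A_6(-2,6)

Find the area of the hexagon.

Apply the shoelace (surveyor's) formula: 2A = Σ (x_i·y_{i+1} − x_{i+1}·y_i), indices taken mod 6.
Σ = (36) + (66) + (25) + (22) + (22) + (66) = 237
Area = |Σ|/2 = 118.5.

118.5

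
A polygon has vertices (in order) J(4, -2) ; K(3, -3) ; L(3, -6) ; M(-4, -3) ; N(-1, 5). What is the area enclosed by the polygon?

44.5

Apply the shoelace formula: 2A = Σ (x_i·y_{i+1} − x_{i+1}·y_i), indices taken mod 5.
Σ = (-6) + (-9) + (-33) + (-23) + (-18) = -89
Area = |Σ|/2 = 44.5.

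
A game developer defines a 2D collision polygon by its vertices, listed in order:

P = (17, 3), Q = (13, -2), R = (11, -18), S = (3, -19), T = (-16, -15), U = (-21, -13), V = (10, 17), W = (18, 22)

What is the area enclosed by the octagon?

Cross-terms: -73, -212, -155, -349, -107, -227, -86, -320  ⇒  Σ = -1529
Area = |Σ|/2 = 764.5.

764.5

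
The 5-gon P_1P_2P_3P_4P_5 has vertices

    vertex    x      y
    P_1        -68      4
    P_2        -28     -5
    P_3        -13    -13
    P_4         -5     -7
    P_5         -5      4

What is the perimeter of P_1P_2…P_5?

142

|P_1P_2| = √((40)² + (-9)²) = √1681 = 41
|P_2P_3| = √((15)² + (-8)²) = √289 = 17
|P_3P_4| = √((8)² + (6)²) = √100 = 10
|P_4P_5| = √((0)² + (11)²) = √121 = 11
|P_5P_1| = √((-63)² + (0)²) = √3969 = 63
Perimeter = 41 + 17 + 10 + 11 + 63 = 142.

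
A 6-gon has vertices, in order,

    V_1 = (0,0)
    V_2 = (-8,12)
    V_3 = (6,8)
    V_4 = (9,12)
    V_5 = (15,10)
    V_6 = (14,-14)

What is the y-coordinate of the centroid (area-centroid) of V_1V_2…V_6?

Apply Gauss's area formula. First the cross-terms c_i = x_i·y_{i+1} − x_{i+1}·y_i:
  0, -136, 0, -90, -350, 0  ⇒  2A = -576, A = -288.
Then Σ (y_i + y_{i+1})·c_i = -3300, so ȳ = -3300 / (6·(-288)) = 275/144.

275/144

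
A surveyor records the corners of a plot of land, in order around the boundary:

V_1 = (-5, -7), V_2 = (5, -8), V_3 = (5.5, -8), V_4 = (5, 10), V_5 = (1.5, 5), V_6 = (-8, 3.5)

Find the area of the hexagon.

151.375

Apply the shoelace formula: 2A = Σ (x_i·y_{i+1} − x_{i+1}·y_i), indices taken mod 6.
V_1→V_2: (-5)(-8) − (5)(-7) = 75
V_2→V_3: (5)(-8) − (5.5)(-8) = 4
V_3→V_4: (5.5)(10) − (5)(-8) = 95
V_4→V_5: (5)(5) − (1.5)(10) = 10
V_5→V_6: (1.5)(3.5) − (-8)(5) = 45.25
V_6→V_1: (-8)(-7) − (-5)(3.5) = 73.5
Σ = 302.75
Area = |Σ|/2 = 151.375.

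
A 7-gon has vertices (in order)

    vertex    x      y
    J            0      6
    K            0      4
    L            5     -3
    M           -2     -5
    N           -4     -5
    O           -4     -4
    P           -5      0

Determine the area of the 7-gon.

J→K: (0)(4) − (0)(6) = 0
K→L: (0)(-3) − (5)(4) = -20
L→M: (5)(-5) − (-2)(-3) = -31
M→N: (-2)(-5) − (-4)(-5) = -10
N→O: (-4)(-4) − (-4)(-5) = -4
O→P: (-4)(0) − (-5)(-4) = -20
P→J: (-5)(6) − (0)(0) = -30
Σ = -115
Area = |Σ|/2 = 57.5.

57.5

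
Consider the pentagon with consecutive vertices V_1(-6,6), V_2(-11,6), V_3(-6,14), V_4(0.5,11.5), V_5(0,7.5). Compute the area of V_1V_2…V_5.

Apply Gauss's area formula: 2A = Σ (x_i·y_{i+1} − x_{i+1}·y_i), indices taken mod 5.
V_1→V_2: (-6)(6) − (-11)(6) = 30
V_2→V_3: (-11)(14) − (-6)(6) = -118
V_3→V_4: (-6)(11.5) − (0.5)(14) = -76
V_4→V_5: (0.5)(7.5) − (0)(11.5) = 3.75
V_5→V_1: (0)(6) − (-6)(7.5) = 45
Σ = -115.25
Area = |Σ|/2 = 57.625.

57.625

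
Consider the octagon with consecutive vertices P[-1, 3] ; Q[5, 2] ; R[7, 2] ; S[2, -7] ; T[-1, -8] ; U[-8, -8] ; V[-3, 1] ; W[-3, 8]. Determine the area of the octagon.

Apply the shoelace formula: 2A = Σ (x_i·y_{i+1} − x_{i+1}·y_i), indices taken mod 8.
P→Q: (-1)(2) − (5)(3) = -17
Q→R: (5)(2) − (7)(2) = -4
R→S: (7)(-7) − (2)(2) = -53
S→T: (2)(-8) − (-1)(-7) = -23
T→U: (-1)(-8) − (-8)(-8) = -56
U→V: (-8)(1) − (-3)(-8) = -32
V→W: (-3)(8) − (-3)(1) = -21
W→P: (-3)(3) − (-1)(8) = -1
Σ = -207
Area = |Σ|/2 = 103.5.

103.5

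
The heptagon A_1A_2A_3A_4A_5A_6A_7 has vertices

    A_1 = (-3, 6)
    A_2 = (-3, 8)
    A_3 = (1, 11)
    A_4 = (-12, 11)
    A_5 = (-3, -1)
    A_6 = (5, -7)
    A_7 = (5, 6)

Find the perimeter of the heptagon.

66

|A_1A_2| = √((0)² + (2)²) = √4 = 2
|A_2A_3| = √((4)² + (3)²) = √25 = 5
|A_3A_4| = √((-13)² + (0)²) = √169 = 13
|A_4A_5| = √((9)² + (-12)²) = √225 = 15
|A_5A_6| = √((8)² + (-6)²) = √100 = 10
|A_6A_7| = √((0)² + (13)²) = √169 = 13
|A_7A_1| = √((-8)² + (0)²) = √64 = 8
Perimeter = 2 + 5 + 13 + 15 + 10 + 13 + 8 = 66.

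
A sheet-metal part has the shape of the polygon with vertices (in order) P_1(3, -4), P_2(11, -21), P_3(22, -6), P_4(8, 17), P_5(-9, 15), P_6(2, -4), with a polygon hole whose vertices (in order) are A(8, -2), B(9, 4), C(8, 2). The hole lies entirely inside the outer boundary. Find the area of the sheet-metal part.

539

Outer boundary:
Apply the shoelace formula: 2A = Σ (x_i·y_{i+1} − x_{i+1}·y_i), indices taken mod 6.
Σ = (-19) + (396) + (422) + (273) + (6) + (4) = 1082
Area = |Σ|/2 = 541.
Hole:
Apply the surveyor's formula: 2A = Σ (x_i·y_{i+1} − x_{i+1}·y_i), indices taken mod 3.
Cross-terms: 50, -14, -32  ⇒  Σ = 4
Area = |Σ|/2 = 2.
Net area = 541 − 2 = 539.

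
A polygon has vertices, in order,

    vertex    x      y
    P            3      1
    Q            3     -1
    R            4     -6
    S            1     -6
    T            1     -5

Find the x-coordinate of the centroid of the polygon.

Apply the shoelace formula. First the cross-terms c_i = x_i·y_{i+1} − x_{i+1}·y_i:
  -6, -14, -18, 1, 16  ⇒  2A = -21, A = -10.5.
Then Σ (x_i + x_{i+1})·c_i = -158, so x̄ = -158 / (6·(-10.5)) = 158/63.

158/63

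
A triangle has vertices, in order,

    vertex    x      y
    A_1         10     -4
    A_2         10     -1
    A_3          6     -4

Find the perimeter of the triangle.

12

|A_1A_2| = √((0)² + (3)²) = √9 = 3
|A_2A_3| = √((-4)² + (-3)²) = √25 = 5
|A_3A_1| = √((4)² + (0)²) = √16 = 4
Perimeter = 3 + 5 + 4 = 12.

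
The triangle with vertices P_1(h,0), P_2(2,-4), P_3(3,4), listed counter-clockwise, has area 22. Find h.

The doubled signed area Σ (x_i y_{i+1} − x_{i+1} y_i) is linear in h.
With h=0 it equals 20; the coefficient of h is -8 (from the two edges through P_1).
So -8·h + 20 = 2·22 = 44 ⇒ h = -3.

-3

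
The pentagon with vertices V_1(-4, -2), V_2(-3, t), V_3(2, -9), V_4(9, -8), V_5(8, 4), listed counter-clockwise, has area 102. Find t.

-3

Write out the shoelace sum; only the two edges meeting at V_2 involve t:
2·Area = [((-4)·t − (-3)·(-2)) + ((-3)·(-9) − 2·t)] + 165
       = -6·t + 186 = 204
⇒ t = -3.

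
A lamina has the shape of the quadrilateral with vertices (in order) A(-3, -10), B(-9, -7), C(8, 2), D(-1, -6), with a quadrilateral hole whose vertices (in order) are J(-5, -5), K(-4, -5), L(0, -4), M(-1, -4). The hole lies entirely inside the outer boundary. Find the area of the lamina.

41.5

Outer boundary:
Apply the shoelace (surveyor's) formula: 2A = Σ (x_i·y_{i+1} − x_{i+1}·y_i), indices taken mod 4.
Cross-terms: -69, 38, -46, -8  ⇒  Σ = -85
Area = |Σ|/2 = 42.5.
Hole:
Apply Gauss's area formula: 2A = Σ (x_i·y_{i+1} − x_{i+1}·y_i), indices taken mod 4.
Σ = (5) + (16) + (-4) + (-15) = 2
Area = |Σ|/2 = 1.
Net area = 42.5 − 1 = 41.5.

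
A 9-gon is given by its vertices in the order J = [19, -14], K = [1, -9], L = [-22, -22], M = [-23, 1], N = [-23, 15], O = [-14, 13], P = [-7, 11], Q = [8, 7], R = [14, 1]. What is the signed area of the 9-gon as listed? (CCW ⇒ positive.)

-910.5

Apply the surveyor's formula: 2A = Σ (x_i·y_{i+1} − x_{i+1}·y_i), indices taken mod 9.
Cross-terms: -157, -220, -528, -322, -89, -63, -137, -90, -215  ⇒  Σ = -1821
Signed area = Σ/2 = -910.5 (negative ⇒ clockwise traversal).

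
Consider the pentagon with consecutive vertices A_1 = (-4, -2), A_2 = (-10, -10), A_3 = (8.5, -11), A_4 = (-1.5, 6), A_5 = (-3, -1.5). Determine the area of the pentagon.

134.875

Apply the shoelace (surveyor's) formula: 2A = Σ (x_i·y_{i+1} − x_{i+1}·y_i), indices taken mod 5.
A_1→A_2: (-4)(-10) − (-10)(-2) = 20
A_2→A_3: (-10)(-11) − (8.5)(-10) = 195
A_3→A_4: (8.5)(6) − (-1.5)(-11) = 34.5
A_4→A_5: (-1.5)(-1.5) − (-3)(6) = 20.25
A_5→A_1: (-3)(-2) − (-4)(-1.5) = 0
Σ = 269.75
Area = |Σ|/2 = 134.875.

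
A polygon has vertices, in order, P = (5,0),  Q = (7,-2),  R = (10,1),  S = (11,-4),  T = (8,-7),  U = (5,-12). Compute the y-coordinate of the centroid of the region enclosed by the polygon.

Apply Gauss's area formula. First the cross-terms c_i = x_i·y_{i+1} − x_{i+1}·y_i:
  -10, 27, -51, -45, -61, 60  ⇒  2A = -80, A = -40.
Then Σ (y_i + y_{i+1})·c_i = 1080, so ȳ = 1080 / (6·(-40)) = -4.5.

-4.5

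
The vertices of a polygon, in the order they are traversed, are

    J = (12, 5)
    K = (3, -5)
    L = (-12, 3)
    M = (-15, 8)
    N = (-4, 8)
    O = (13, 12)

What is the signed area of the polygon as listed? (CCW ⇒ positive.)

Apply the shoelace formula: 2A = Σ (x_i·y_{i+1} − x_{i+1}·y_i), indices taken mod 6.
Σ = (-75) + (-51) + (-51) + (-88) + (-152) + (-79) = -496
Signed area = Σ/2 = -248 (negative ⇒ clockwise traversal).

-248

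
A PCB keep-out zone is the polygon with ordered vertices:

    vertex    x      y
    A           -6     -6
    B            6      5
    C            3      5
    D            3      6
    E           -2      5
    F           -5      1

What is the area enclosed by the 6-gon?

Apply the surveyor's formula: 2A = Σ (x_i·y_{i+1} − x_{i+1}·y_i), indices taken mod 6.
A→B: (-6)(5) − (6)(-6) = 6
B→C: (6)(5) − (3)(5) = 15
C→D: (3)(6) − (3)(5) = 3
D→E: (3)(5) − (-2)(6) = 27
E→F: (-2)(1) − (-5)(5) = 23
F→A: (-5)(-6) − (-6)(1) = 36
Σ = 110
Area = |Σ|/2 = 55.

55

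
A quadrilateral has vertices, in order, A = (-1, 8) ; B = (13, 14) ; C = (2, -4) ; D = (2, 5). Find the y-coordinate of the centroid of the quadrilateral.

345/53

Apply the surveyor's formula. First the cross-terms c_i = x_i·y_{i+1} − x_{i+1}·y_i:
  -118, -80, 18, 21  ⇒  2A = -159, A = -79.5.
Then Σ (y_i + y_{i+1})·c_i = -3105, so ȳ = -3105 / (6·(-79.5)) = 345/53.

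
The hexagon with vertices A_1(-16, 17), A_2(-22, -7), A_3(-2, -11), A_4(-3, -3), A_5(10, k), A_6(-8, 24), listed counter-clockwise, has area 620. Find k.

7

The doubled signed area Σ (x_i y_{i+1} − x_{i+1} y_i) is linear in k.
With k=0 it equals 1205; the coefficient of k is 5 (from the two edges through A_5).
So 5·k + 1205 = 2·620 = 1240 ⇒ k = 7.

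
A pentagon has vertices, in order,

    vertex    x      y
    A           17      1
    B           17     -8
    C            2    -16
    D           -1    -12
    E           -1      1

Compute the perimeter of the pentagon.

|AB| = √((0)² + (-9)²) = √81 = 9
|BC| = √((-15)² + (-8)²) = √289 = 17
|CD| = √((-3)² + (4)²) = √25 = 5
|DE| = √((0)² + (13)²) = √169 = 13
|EA| = √((18)² + (0)²) = √324 = 18
Perimeter = 9 + 17 + 5 + 13 + 18 = 62.

62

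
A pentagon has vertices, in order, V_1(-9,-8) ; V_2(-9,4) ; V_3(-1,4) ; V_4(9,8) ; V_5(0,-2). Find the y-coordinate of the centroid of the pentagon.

Apply the surveyor's formula. First the cross-terms c_i = x_i·y_{i+1} − x_{i+1}·y_i:
  -108, -32, -44, -18, -18  ⇒  2A = -220, A = -110.
Then Σ (y_i + y_{i+1})·c_i = -280, so ȳ = -280 / (6·(-110)) = 14/33.

14/33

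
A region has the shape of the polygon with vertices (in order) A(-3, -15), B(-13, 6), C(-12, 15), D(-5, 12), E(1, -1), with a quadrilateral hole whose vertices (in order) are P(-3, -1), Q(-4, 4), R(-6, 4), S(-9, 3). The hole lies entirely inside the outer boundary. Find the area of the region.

Outer boundary:
Apply Gauss's area formula: 2A = Σ (x_i·y_{i+1} − x_{i+1}·y_i), indices taken mod 5.
Σ = (-213) + (-123) + (-69) + (-7) + (-18) = -430
Area = |Σ|/2 = 215.
Hole:
Apply the shoelace formula: 2A = Σ (x_i·y_{i+1} − x_{i+1}·y_i), indices taken mod 4.
Σ = (-16) + (8) + (18) + (18) = 28
Area = |Σ|/2 = 14.
Net area = 215 − 14 = 201.

201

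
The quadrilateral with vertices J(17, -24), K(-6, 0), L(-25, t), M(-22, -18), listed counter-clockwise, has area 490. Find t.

Write out the shoelace sum; only the two edges meeting at L involve t:
2·Area = [((-6)·t − (-25)·0) + ((-25)·(-18) − (-22)·t)] + 690
       = 16·t + 1140 = 980
⇒ t = -10.

-10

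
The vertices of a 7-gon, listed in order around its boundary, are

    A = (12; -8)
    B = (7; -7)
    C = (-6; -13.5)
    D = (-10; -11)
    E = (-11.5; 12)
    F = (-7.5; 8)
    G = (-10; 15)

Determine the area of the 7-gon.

Apply the shoelace formula: 2A = Σ (x_i·y_{i+1} − x_{i+1}·y_i), indices taken mod 7.
Σ = (-28) + (-136.5) + (-69) + (-246.5) + (-2) + (-32.5) + (-100) = -614.5
Area = |Σ|/2 = 307.25.

307.25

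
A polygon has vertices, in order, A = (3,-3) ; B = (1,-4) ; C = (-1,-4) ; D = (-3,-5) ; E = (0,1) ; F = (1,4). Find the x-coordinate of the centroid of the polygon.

20/43

Apply Gauss's area formula. First the cross-terms c_i = x_i·y_{i+1} − x_{i+1}·y_i:
  -9, -8, -7, -3, -1, -15  ⇒  2A = -43, A = -21.5.
Then Σ (x_i + x_{i+1})·c_i = -60, so x̄ = -60 / (6·(-21.5)) = 20/43.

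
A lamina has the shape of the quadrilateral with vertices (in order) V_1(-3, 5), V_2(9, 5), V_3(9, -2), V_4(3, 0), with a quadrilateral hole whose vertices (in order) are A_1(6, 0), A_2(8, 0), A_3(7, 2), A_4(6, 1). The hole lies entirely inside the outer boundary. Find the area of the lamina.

48.5

Outer boundary:
Apply the shoelace formula: 2A = Σ (x_i·y_{i+1} − x_{i+1}·y_i), indices taken mod 4.
Σ = (-60) + (-63) + (6) + (15) = -102
Area = |Σ|/2 = 51.
Hole:
Apply the shoelace formula: 2A = Σ (x_i·y_{i+1} − x_{i+1}·y_i), indices taken mod 4.
A_1→A_2: (6)(0) − (8)(0) = 0
A_2→A_3: (8)(2) − (7)(0) = 16
A_3→A_4: (7)(1) − (6)(2) = -5
A_4→A_1: (6)(0) − (6)(1) = -6
Σ = 5
Area = |Σ|/2 = 2.5.
Net area = 51 − 2.5 = 48.5.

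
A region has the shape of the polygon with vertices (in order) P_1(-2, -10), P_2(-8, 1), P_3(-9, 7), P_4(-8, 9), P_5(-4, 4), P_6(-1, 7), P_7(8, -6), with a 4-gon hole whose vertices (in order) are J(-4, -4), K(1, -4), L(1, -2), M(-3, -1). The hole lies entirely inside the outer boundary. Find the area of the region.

146.5

Outer boundary:
P_1→P_2: (-2)(1) − (-8)(-10) = -82
P_2→P_3: (-8)(7) − (-9)(1) = -47
P_3→P_4: (-9)(9) − (-8)(7) = -25
P_4→P_5: (-8)(4) − (-4)(9) = 4
P_5→P_6: (-4)(7) − (-1)(4) = -24
P_6→P_7: (-1)(-6) − (8)(7) = -50
P_7→P_1: (8)(-10) − (-2)(-6) = -92
Σ = -316
Area = |Σ|/2 = 158.
Hole:
Apply Gauss's area formula: 2A = Σ (x_i·y_{i+1} − x_{i+1}·y_i), indices taken mod 4.
J→K: (-4)(-4) − (1)(-4) = 20
K→L: (1)(-2) − (1)(-4) = 2
L→M: (1)(-1) − (-3)(-2) = -7
M→J: (-3)(-4) − (-4)(-1) = 8
Σ = 23
Area = |Σ|/2 = 11.5.
Net area = 158 − 11.5 = 146.5.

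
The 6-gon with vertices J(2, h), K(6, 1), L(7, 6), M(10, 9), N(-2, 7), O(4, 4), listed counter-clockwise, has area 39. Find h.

The doubled signed area Σ (x_i y_{i+1} − x_{i+1} y_i) is linear in h.
With h=0 it equals 78; the coefficient of h is -2 (from the two edges through J).
So -2·h + 78 = 2·39 = 78 ⇒ h = 0.

0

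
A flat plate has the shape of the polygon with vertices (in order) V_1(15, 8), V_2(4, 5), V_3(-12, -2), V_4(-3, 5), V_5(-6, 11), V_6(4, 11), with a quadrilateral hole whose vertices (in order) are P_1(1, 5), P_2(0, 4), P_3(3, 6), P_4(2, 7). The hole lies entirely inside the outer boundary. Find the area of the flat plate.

Outer boundary:
Apply the shoelace formula: 2A = Σ (x_i·y_{i+1} − x_{i+1}·y_i), indices taken mod 6.
Cross-terms: 43, 52, -66, -3, -110, -133  ⇒  Σ = -217
Area = |Σ|/2 = 108.5.
Hole:
Σ = (4) + (-12) + (9) + (3) = 4
Area = |Σ|/2 = 2.
Net area = 108.5 − 2 = 106.5.

106.5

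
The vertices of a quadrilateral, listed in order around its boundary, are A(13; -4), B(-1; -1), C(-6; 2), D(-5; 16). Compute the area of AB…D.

A→B: (13)(-1) − (-1)(-4) = -17
B→C: (-1)(2) − (-6)(-1) = -8
C→D: (-6)(16) − (-5)(2) = -86
D→A: (-5)(-4) − (13)(16) = -188
Σ = -299
Area = |Σ|/2 = 149.5.

149.5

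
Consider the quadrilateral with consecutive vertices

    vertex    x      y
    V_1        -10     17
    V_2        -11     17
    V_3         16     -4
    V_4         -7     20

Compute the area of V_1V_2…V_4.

Apply Gauss's area formula: 2A = Σ (x_i·y_{i+1} − x_{i+1}·y_i), indices taken mod 4.
Σ = (17) + (-228) + (292) + (81) = 162
Area = |Σ|/2 = 81.

81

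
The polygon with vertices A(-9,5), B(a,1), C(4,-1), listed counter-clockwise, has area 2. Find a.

Write out the shoelace sum; only the two edges meeting at B involve a:
2·Area = [((-9)·1 − a·5) + (a·(-1) − 4·1)] + 11
       = -6·a + -2 = 4
⇒ a = -1.

-1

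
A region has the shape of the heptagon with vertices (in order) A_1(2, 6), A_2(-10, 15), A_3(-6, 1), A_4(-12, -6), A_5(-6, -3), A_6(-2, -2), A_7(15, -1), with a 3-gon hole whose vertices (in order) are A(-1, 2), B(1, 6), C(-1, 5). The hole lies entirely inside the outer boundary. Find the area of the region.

Outer boundary:
Σ = (90) + (80) + (48) + (0) + (6) + (32) + (92) = 348
Area = |Σ|/2 = 174.
Hole:
Cross-terms: -8, 11, 3  ⇒  Σ = 6
Area = |Σ|/2 = 3.
Net area = 174 − 3 = 171.

171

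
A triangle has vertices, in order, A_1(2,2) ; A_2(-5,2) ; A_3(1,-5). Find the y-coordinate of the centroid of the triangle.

Apply Gauss's area formula. First the cross-terms c_i = x_i·y_{i+1} − x_{i+1}·y_i:
  14, 23, 12  ⇒  2A = 49, A = 24.5.
Then Σ (y_i + y_{i+1})·c_i = -49, so ȳ = -49 / (6·24.5) = -1/3.

-1/3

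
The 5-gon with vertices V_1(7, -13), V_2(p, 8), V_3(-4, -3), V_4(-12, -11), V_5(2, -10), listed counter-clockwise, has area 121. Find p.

-4

Write out the shoelace sum; only the two edges meeting at V_2 involve p:
2·Area = [(7·8 − p·(-13)) + (p·(-3) − (-4)·8)] + 194
       = 10·p + 282 = 242
⇒ p = -4.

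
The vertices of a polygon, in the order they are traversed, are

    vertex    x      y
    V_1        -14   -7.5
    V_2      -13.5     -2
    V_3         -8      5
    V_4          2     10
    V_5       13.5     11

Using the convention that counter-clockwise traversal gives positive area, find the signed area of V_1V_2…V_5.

Σ = (-73.25) + (-83.5) + (-90) + (-113) + (52.75) = -307
Signed area = Σ/2 = -153.5 (negative ⇒ clockwise traversal).

-153.5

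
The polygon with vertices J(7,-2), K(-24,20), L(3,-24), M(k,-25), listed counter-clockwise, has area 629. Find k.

Write out the shoelace sum; only the two edges meeting at M involve k:
2·Area = [(3·(-25) − k·(-24)) + (k·(-2) − 7·(-25))] + 608
       = 22·k + 708 = 1258
⇒ k = 25.

25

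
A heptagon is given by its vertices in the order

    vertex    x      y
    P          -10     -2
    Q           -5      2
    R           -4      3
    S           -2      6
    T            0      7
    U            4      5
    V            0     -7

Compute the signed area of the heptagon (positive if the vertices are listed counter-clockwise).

Σ = (-30) + (-7) + (-18) + (-14) + (-28) + (-28) + (-70) = -195
Signed area = Σ/2 = -97.5 (negative ⇒ clockwise traversal).

-97.5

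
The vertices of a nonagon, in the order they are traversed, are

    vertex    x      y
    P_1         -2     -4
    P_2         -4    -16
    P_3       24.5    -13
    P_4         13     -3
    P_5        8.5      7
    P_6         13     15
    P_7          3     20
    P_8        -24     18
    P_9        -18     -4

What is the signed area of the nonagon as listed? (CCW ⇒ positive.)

Cross-terms: 16, 444, 95.5, 116.5, 36.5, 215, 534, 420, 64  ⇒  Σ = 1941.5
Signed area = Σ/2 = 970.75 (positive ⇒ counter-clockwise traversal).

970.75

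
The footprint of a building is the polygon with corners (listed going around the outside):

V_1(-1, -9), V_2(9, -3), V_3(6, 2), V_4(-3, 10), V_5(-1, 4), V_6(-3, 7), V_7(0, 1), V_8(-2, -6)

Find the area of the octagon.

100

Σ = (84) + (36) + (66) + (-2) + (5) + (-3) + (2) + (12) = 200
Area = |Σ|/2 = 100.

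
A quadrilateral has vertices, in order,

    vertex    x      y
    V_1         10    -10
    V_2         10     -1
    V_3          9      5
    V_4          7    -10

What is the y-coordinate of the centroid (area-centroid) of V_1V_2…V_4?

-4.5

Apply the shoelace (surveyor's) formula. First the cross-terms c_i = x_i·y_{i+1} − x_{i+1}·y_i:
  90, 59, -125, 30  ⇒  2A = 54, A = 27.
Then Σ (y_i + y_{i+1})·c_i = -729, so ȳ = -729 / (6·27) = -4.5.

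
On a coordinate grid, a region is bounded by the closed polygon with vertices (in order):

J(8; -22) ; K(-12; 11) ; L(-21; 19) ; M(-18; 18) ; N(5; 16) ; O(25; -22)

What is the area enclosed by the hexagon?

735.5

J→K: (8)(11) − (-12)(-22) = -176
K→L: (-12)(19) − (-21)(11) = 3
L→M: (-21)(18) − (-18)(19) = -36
M→N: (-18)(16) − (5)(18) = -378
N→O: (5)(-22) − (25)(16) = -510
O→J: (25)(-22) − (8)(-22) = -374
Σ = -1471
Area = |Σ|/2 = 735.5.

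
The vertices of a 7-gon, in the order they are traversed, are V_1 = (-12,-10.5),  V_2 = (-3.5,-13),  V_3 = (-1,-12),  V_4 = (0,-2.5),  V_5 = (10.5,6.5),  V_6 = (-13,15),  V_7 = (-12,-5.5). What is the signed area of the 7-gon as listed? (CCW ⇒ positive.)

365.25

Apply the shoelace formula: 2A = Σ (x_i·y_{i+1} − x_{i+1}·y_i), indices taken mod 7.
V_1→V_2: (-12)(-13) − (-3.5)(-10.5) = 119.25
V_2→V_3: (-3.5)(-12) − (-1)(-13) = 29
V_3→V_4: (-1)(-2.5) − (0)(-12) = 2.5
V_4→V_5: (0)(6.5) − (10.5)(-2.5) = 26.25
V_5→V_6: (10.5)(15) − (-13)(6.5) = 242
V_6→V_7: (-13)(-5.5) − (-12)(15) = 251.5
V_7→V_1: (-12)(-10.5) − (-12)(-5.5) = 60
Σ = 730.5
Signed area = Σ/2 = 365.25 (positive ⇒ counter-clockwise traversal).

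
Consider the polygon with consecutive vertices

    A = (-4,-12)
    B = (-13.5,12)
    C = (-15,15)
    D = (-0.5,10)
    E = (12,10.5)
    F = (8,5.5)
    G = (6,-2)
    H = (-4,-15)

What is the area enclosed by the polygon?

Apply the shoelace (surveyor's) formula: 2A = Σ (x_i·y_{i+1} − x_{i+1}·y_i), indices taken mod 8.
Σ = (-210) + (-22.5) + (-142.5) + (-125.25) + (-18) + (-49) + (-98) + (-12) = -677.25
Area = |Σ|/2 = 338.625.

338.625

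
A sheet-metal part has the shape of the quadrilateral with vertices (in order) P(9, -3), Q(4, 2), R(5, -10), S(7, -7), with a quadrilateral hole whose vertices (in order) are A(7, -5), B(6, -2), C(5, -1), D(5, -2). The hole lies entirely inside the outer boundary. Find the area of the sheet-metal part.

Outer boundary:
Apply the surveyor's formula: 2A = Σ (x_i·y_{i+1} − x_{i+1}·y_i), indices taken mod 4.
Σ = (30) + (-50) + (35) + (42) = 57
Area = |Σ|/2 = 28.5.
Hole:
Apply the surveyor's formula: 2A = Σ (x_i·y_{i+1} − x_{i+1}·y_i), indices taken mod 4.
Cross-terms: 16, 4, -5, -11  ⇒  Σ = 4
Area = |Σ|/2 = 2.
Net area = 28.5 − 2 = 26.5.

26.5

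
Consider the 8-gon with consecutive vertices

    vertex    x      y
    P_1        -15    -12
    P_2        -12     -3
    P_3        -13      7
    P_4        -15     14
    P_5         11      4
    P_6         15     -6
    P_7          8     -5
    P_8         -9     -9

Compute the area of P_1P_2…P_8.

Apply the shoelace formula: 2A = Σ (x_i·y_{i+1} − x_{i+1}·y_i), indices taken mod 8.
Σ = (-99) + (-123) + (-77) + (-214) + (-126) + (-27) + (-117) + (-27) = -810
Area = |Σ|/2 = 405.

405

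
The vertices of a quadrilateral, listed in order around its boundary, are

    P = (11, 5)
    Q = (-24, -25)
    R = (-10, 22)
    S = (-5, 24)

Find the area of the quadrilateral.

P→Q: (11)(-25) − (-24)(5) = -155
Q→R: (-24)(22) − (-10)(-25) = -778
R→S: (-10)(24) − (-5)(22) = -130
S→P: (-5)(5) − (11)(24) = -289
Σ = -1352
Area = |Σ|/2 = 676.

676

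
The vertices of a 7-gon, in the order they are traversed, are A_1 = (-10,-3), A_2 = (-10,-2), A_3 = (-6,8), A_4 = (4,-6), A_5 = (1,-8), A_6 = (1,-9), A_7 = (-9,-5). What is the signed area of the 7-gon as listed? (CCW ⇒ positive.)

A_1→A_2: (-10)(-2) − (-10)(-3) = -10
A_2→A_3: (-10)(8) − (-6)(-2) = -92
A_3→A_4: (-6)(-6) − (4)(8) = 4
A_4→A_5: (4)(-8) − (1)(-6) = -26
A_5→A_6: (1)(-9) − (1)(-8) = -1
A_6→A_7: (1)(-5) − (-9)(-9) = -86
A_7→A_1: (-9)(-3) − (-10)(-5) = -23
Σ = -234
Signed area = Σ/2 = -117 (negative ⇒ clockwise traversal).

-117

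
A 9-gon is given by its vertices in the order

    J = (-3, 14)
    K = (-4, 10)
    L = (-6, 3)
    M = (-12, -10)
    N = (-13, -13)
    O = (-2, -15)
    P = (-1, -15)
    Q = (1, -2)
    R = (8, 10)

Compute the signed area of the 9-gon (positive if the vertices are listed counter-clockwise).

282.5

Σ = (26) + (48) + (96) + (26) + (169) + (15) + (17) + (26) + (142) = 565
Signed area = Σ/2 = 282.5 (positive ⇒ counter-clockwise traversal).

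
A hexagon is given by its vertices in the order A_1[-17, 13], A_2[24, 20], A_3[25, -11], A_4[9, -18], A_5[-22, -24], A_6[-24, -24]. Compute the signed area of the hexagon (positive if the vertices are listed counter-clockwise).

Apply Gauss's area formula: 2A = Σ (x_i·y_{i+1} − x_{i+1}·y_i), indices taken mod 6.
Cross-terms: -652, -764, -351, -612, -48, -720  ⇒  Σ = -3147
Signed area = Σ/2 = -1573.5 (negative ⇒ clockwise traversal).

-1573.5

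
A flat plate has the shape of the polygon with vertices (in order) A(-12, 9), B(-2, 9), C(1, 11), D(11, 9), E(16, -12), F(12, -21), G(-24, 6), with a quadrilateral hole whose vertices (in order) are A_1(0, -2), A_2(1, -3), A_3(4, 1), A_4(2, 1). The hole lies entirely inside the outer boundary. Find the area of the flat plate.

632

Outer boundary:
Apply Gauss's area formula: 2A = Σ (x_i·y_{i+1} − x_{i+1}·y_i), indices taken mod 7.
A→B: (-12)(9) − (-2)(9) = -90
B→C: (-2)(11) − (1)(9) = -31
C→D: (1)(9) − (11)(11) = -112
D→E: (11)(-12) − (16)(9) = -276
E→F: (16)(-21) − (12)(-12) = -192
F→G: (12)(6) − (-24)(-21) = -432
G→A: (-24)(9) − (-12)(6) = -144
Σ = -1277
Area = |Σ|/2 = 638.5.
Hole:
Σ = (2) + (13) + (2) + (-4) = 13
Area = |Σ|/2 = 6.5.
Net area = 638.5 − 6.5 = 632.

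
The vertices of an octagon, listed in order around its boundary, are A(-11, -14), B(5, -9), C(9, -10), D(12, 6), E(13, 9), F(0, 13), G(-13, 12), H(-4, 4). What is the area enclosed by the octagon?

419

A→B: (-11)(-9) − (5)(-14) = 169
B→C: (5)(-10) − (9)(-9) = 31
C→D: (9)(6) − (12)(-10) = 174
D→E: (12)(9) − (13)(6) = 30
E→F: (13)(13) − (0)(9) = 169
F→G: (0)(12) − (-13)(13) = 169
G→H: (-13)(4) − (-4)(12) = -4
H→A: (-4)(-14) − (-11)(4) = 100
Σ = 838
Area = |Σ|/2 = 419.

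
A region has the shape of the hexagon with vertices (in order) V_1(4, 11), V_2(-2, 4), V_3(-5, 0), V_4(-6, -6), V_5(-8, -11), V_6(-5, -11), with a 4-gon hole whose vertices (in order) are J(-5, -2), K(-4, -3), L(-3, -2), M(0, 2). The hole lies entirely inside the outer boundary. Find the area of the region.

59

Outer boundary:
Apply Gauss's area formula: 2A = Σ (x_i·y_{i+1} − x_{i+1}·y_i), indices taken mod 6.
Σ = (38) + (20) + (30) + (18) + (33) + (-11) = 128
Area = |Σ|/2 = 64.
Hole:
Apply the surveyor's formula: 2A = Σ (x_i·y_{i+1} − x_{i+1}·y_i), indices taken mod 4.
Σ = (7) + (-1) + (-6) + (10) = 10
Area = |Σ|/2 = 5.
Net area = 64 − 5 = 59.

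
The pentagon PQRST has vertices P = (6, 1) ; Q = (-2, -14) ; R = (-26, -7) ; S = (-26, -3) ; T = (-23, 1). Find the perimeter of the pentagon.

80

|PQ| = √((-8)² + (-15)²) = √289 = 17
|QR| = √((-24)² + (7)²) = √625 = 25
|RS| = √((0)² + (4)²) = √16 = 4
|ST| = √((3)² + (4)²) = √25 = 5
|TP| = √((29)² + (0)²) = √841 = 29
Perimeter = 17 + 25 + 4 + 5 + 29 = 80.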